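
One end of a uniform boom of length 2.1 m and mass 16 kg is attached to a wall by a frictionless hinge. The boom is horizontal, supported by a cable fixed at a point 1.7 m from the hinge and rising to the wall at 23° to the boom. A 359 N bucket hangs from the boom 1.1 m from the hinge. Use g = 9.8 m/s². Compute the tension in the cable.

Take torques about the hinge: T sin 23° · 1.7 = 16×9.8×1.05 + 359×1.1 = 559.54 N·m.
So T = 559.54 / (0.3907 × 1.7) = 842.37 N.

T ≈ 842 N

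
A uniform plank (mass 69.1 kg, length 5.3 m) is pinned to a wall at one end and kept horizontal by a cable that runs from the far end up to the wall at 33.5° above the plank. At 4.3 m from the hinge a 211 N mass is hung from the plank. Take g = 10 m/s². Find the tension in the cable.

T ≈ 936 N

Take torques about the hinge: T sin 33.5° · 5.3 = 69.1×10×2.65 + 211×4.3 = 2738.4 N·m.
So T = 2738.4 / (0.5519 × 5.3) = 936.14 N.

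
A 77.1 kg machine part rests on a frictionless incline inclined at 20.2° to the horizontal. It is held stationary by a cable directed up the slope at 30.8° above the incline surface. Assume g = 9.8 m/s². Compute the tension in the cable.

T ≈ 304 N

Take axes along and perpendicular to the incline. Weight components: W sin 20.2° = 260.9 N down-slope, W cos 20.2° = 709.1 N into the surface.
Along incline: T cos 30.8° = W sin 20.2° → T = 303.7 N.
Perpendicular: N = W cos 20.2° − T sin 30.8° = 553.6 N.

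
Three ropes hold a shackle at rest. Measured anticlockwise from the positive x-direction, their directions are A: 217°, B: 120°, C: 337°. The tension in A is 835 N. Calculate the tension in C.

Resolve: ΣF_x = 835 cos 217° + T_B cos 120° + T_C cos 337° = 0.
        ΣF_y = 835 sin 217° + T_B sin 120° + T_C sin 337° = 0.
The known terms sum to (-666.9, -502.5) N, so -0.5000 T_B + 0.9205 T_C = 666.9 and 0.8660 T_B − 0.3907 T_C = 502.5.
Solving simultaneously: T_B = 1202 N, T_C = 1377 N.

T_C ≈ 1380 N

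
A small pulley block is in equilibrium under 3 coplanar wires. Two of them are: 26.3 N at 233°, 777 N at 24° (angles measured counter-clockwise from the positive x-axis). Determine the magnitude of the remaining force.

F ≈ 754 N

Sum the known components: ΣF_x = 694 N, ΣF_y = 295 N.
For equilibrium the remaining force must supply (−ΣF_x, −ΣF_y) = (-694, -295) N.
Magnitude = √((-694)² + (-295)²) = 754.1 N; direction = atan2(-295, -694) = 203.0°.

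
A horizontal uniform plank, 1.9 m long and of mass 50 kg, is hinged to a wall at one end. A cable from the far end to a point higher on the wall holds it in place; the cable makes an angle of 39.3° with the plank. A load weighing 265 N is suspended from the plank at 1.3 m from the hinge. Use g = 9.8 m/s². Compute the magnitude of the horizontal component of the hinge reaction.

H_x ≈ 521 N

Take torques about the hinge: T sin 39.3° · 1.9 = 50×9.8×0.95 + 265×1.3 = 810 N·m.
So T = 810 / (0.6334 × 1.9) = 673.08 N.
ΣF_x = 0: H_x = T cos 39.3° = 520.86 N.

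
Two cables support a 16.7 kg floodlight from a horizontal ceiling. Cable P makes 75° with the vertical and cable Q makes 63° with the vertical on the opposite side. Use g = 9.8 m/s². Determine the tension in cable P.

T_P ≈ 218 N

Angles from the horizontal: cable P is 90° − 75° = 15°, cable Q is 90° − 63° = 27°.
Weight W = 16.7 × 9.8 = 163.7 N acts straight down.
Horizontal: T_P cos 15° = T_Q cos 27°  →  T_Q = 1.084 T_P.
Vertical: T_P sin 15° + T_Q sin 27° = 163.7.
Substituting the horizontal relation into the vertical equation gives 0.751 T_P = 163.7, so T_P = 217.9 N.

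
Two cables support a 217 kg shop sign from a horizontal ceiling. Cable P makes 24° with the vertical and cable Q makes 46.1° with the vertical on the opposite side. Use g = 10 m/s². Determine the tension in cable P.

Angles from the horizontal: cable P is 90° − 24° = 66°, cable Q is 90° − 46.1° = 43.9°.
Weight W = 217 × 10 = 2170 N acts straight down.
Horizontal: T_P cos 66° = T_Q cos 43.9°  →  T_Q = 0.5645 T_P.
Vertical: T_P sin 66° + T_Q sin 43.9° = 2170.
Substituting the horizontal relation into the vertical equation gives 1.305 T_P = 2170, so T_P = 1663 N.

T_P ≈ 1660 N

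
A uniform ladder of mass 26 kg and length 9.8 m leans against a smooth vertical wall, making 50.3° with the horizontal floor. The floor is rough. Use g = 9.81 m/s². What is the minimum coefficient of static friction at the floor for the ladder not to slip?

μ_min ≈ 0.415

ΣF_y = 0: N_floor = 26×9.81 = 255.06 N.
Torques about the foot: N_wall · 9.8 sin 50.3° = 26×9.81×4.9 cos 50.3° → N_wall = 105.88 N.
ΣF_x = 0: f_floor = N_wall = 105.88 N.
μ_min = f_floor / N_floor = 105.88 / 255.06 = 0.4151.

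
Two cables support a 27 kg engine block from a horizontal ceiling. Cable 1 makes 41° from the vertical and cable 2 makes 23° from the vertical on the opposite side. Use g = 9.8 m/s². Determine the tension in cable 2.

T_2 ≈ 193 N

Angles from the horizontal: cable 1 is 90° − 41° = 49°, cable 2 is 90° − 23° = 67°.
Weight W = 27 × 9.8 = 264.6 N acts straight down.
Horizontal: T_1 cos 49° = T_2 cos 67°  →  T_1 = 0.5956 T_2.
Vertical: T_1 sin 49° + T_2 sin 67° = 264.6.
Substituting the horizontal relation into the vertical equation gives 1.37 T_2 = 264.6, so T_2 = 193.1 N.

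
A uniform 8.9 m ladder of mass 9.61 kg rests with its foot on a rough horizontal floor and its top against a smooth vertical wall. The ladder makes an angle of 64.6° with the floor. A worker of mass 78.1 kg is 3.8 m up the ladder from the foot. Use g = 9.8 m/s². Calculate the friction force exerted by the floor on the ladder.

f ≈ 178 N

Torques about the foot: N_wall · 8.9 sin 64.6° = 9.61×9.8×4.45 cos 64.6° + 78.1×9.8×3.8 cos 64.6° → N_wall = 177.53 N.
ΣF_x = 0: f_floor = N_wall = 177.53 N.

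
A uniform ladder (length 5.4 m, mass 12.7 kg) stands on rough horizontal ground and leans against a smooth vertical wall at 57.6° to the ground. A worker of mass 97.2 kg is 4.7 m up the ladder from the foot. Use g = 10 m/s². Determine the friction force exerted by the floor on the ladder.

Torques about the foot: N_wall · 5.4 sin 57.6° = 12.7×10×2.7 cos 57.6° + 97.2×10×4.7 cos 57.6° → N_wall = 577.19 N.
ΣF_x = 0: f_floor = N_wall = 577.19 N.

f ≈ 577 N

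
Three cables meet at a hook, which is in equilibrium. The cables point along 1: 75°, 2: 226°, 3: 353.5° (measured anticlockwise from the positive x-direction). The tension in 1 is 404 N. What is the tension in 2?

T_2 ≈ 504 N

Resolve: ΣF_x = 404 cos 75° + T_2 cos 226° + T_3 cos 353.5° = 0.
        ΣF_y = 404 sin 75° + T_2 sin 226° + T_3 sin 353.5° = 0.
The known terms sum to (104.6, 390.2) N, so -0.6947 T_2 + 0.9936 T_3 = -104.6 and -0.7193 T_2 − 0.1132 T_3 = -390.2.
Solving simultaneously: T_2 = 503.6 N, T_3 = 246.9 N.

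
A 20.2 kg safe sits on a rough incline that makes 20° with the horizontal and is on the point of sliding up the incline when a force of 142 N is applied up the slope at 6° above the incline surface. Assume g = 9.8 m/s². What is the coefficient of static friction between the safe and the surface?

On the verge of sliding up the incline, friction is at its maximum μN and acts down the slope.
Perpendicular to incline: N = W cos 20° − P sin 6° = 186 − 14.84 = 171.2 N.
Along incline: P cos 6° − μN = W sin 20° → μ = −(W sin 20° − P cos 6°) / N = 0.4295.

μ ≈ 0.429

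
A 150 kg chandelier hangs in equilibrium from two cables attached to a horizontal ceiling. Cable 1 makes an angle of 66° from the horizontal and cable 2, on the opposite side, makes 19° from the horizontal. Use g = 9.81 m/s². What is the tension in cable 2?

T_2 ≈ 601 N

Weight W = 150 × 9.81 = 1472 N acts straight down.
Horizontal: T_1 cos 66° = T_2 cos 19°  →  T_1 = 2.325 T_2.
Vertical: T_1 sin 66° + T_2 sin 19° = 1472.
Substituting the horizontal relation into the vertical equation gives 2.449 T_2 = 1472, so T_2 = 600.8 N.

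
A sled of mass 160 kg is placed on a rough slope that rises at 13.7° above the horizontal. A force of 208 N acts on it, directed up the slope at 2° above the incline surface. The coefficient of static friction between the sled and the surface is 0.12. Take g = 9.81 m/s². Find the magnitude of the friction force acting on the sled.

f ≈ 164 N

Axes along / perpendicular to the incline. W sin 13.7° = 371.7 N down-slope; W cos 13.7° = 1525 N into the surface.
Perpendicular: N = W cos 13.7° − P sin 2° = 1525 − 7.259 = 1518 N.
Along incline: P cos 2° + f = W sin 13.7° (friction acts up-slope) → f = 371.7 − 207.9 = 163.9 N.
|f| = 163.9 N ≤ μN = 182.1 N, so the sled is indeed static.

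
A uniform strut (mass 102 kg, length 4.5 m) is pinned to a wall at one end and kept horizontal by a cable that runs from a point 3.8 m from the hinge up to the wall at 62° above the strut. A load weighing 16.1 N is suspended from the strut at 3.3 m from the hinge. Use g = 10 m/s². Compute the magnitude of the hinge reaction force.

Take torques about the hinge: T sin 62° · 3.8 = 102×10×2.25 + 16.1×3.3 = 2348.1 N·m.
So T = 2348.1 / (0.8829 × 3.8) = 699.85 N.
ΣF_x = 0: H_x = T cos 62° = 328.56 N.
ΣF_y = 0: H_y = (102×10 + 16.1) − T sin 62° = 1036.1 − 617.93 = 418.17 N.
|H| = √(H_x² + H_y²) = √((328.56)² + (418.17)²) = 531.81 N.

|H| ≈ 532 N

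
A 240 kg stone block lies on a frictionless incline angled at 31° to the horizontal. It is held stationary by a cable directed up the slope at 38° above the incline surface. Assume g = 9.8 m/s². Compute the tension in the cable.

Take axes along and perpendicular to the incline. Weight components: W sin 31° = 1211 N down-slope, W cos 31° = 2016 N into the surface.
Along incline: T cos 38° = W sin 31° → T = 1537 N.
Perpendicular: N = W cos 31° − T sin 38° = 1070 N.

T ≈ 1540 N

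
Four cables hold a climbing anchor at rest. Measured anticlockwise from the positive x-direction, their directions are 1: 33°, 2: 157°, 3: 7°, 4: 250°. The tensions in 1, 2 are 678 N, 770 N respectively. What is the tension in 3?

T_3 ≈ 405 N

Resolve: ΣF_x = 678 cos 33° + 770 cos 157° + T_3 cos 7° + T_4 cos 250° = 0.
        ΣF_y = 678 sin 33° + 770 sin 157° + T_3 sin 7° + T_4 sin 250° = 0.
The known terms sum to (-140.2, 670.1) N, so 0.9925 T_3 − 0.3420 T_4 = 140.2 and 0.1219 T_3 − 0.9397 T_4 = -670.1.
Solving simultaneously: T_3 = 405.1 N, T_4 = 765.7 N.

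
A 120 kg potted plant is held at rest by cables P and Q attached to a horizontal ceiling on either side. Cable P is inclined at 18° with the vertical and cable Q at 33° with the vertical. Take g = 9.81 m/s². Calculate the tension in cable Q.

Angles from the horizontal: cable P is 90° − 18° = 72°, cable Q is 90° − 33° = 57°.
Weight W = 120 × 9.81 = 1177 N acts straight down.
Horizontal: T_P cos 72° = T_Q cos 57°  →  T_P = 1.762 T_Q.
Vertical: T_P sin 72° + T_Q sin 57° = 1177.
Substituting the horizontal relation into the vertical equation gives 2.515 T_Q = 1177, so T_Q = 468.1 N.

T_Q ≈ 468 N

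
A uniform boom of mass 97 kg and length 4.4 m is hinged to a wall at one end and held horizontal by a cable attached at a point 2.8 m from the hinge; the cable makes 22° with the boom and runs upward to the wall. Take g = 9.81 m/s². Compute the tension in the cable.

T ≈ 2000 N

Take torques about the hinge: T sin 22° · 2.8 = 97×9.81×2.2 = 2093.5 N·m.
So T = 2093.5 / (0.3746 × 2.8) = 1995.9 N.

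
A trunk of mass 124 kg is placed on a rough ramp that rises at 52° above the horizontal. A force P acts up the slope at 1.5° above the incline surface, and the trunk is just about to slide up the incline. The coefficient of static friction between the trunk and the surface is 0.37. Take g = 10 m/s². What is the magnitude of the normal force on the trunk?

N ≈ 731 N

On the verge of sliding up the incline, friction equals μN and acts down the slope.
Perpendicular: N + P sin 1.5° = W cos 52° = 763.4 N.
Along incline: P cos 1.5° = W sin 52° + μN  with W sin 52° = 977.1 N.
Solving the pair for P and N: P = 1248 N, N = 730.8 N (and f = μN = 270.4 N).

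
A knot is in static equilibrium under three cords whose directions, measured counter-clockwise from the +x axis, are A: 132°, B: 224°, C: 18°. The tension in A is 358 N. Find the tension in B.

Resolve: ΣF_x = 358 cos 132° + T_B cos 224° + T_C cos 18° = 0.
        ΣF_y = 358 sin 132° + T_B sin 224° + T_C sin 18° = 0.
The known terms sum to (-239.5, 266) N, so -0.7193 T_B + 0.9511 T_C = 239.5 and -0.6947 T_B + 0.3090 T_C = -266.
Solving simultaneously: T_B = 746.1 N, T_C = 816.2 N.

T_B ≈ 746 N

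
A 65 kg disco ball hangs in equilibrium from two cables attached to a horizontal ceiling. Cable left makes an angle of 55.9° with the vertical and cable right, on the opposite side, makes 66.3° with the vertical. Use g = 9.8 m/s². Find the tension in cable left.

Angles from the horizontal: cable left is 90° − 55.9° = 34.1°, cable right is 90° − 66.3° = 23.7°.
Weight W = 65 × 9.8 = 637 N acts straight down.
Horizontal: T_left cos 34.1° = T_right cos 23.7°  →  T_right = 0.9043 T_left.
Vertical: T_left sin 34.1° + T_right sin 23.7° = 637.
Substituting the horizontal relation into the vertical equation gives 0.9241 T_left = 637, so T_left = 689.3 N.

T_left ≈ 689 N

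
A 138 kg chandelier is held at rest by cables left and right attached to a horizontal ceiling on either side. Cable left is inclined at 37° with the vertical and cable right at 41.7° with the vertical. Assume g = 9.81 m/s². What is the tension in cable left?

Angles from the horizontal: cable left is 90° − 37° = 53°, cable right is 90° − 41.7° = 48.3°.
Weight W = 138 × 9.81 = 1354 N acts straight down.
Horizontal: T_left cos 53° = T_right cos 48.3°  →  T_right = 0.9047 T_left.
Vertical: T_left sin 53° + T_right sin 48.3° = 1354.
Substituting the horizontal relation into the vertical equation gives 1.474 T_left = 1354, so T_left = 918.4 N.

T_left ≈ 918 N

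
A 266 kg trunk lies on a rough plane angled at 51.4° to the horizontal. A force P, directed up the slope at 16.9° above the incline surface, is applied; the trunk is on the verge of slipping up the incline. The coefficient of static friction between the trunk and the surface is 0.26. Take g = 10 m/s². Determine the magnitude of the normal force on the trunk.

N ≈ 953 N

On the verge of sliding up the incline, friction equals μN and acts down the slope.
Perpendicular: N + P sin 16.9° = W cos 51.4° = 1660 N.
Along incline: P cos 16.9° = W sin 51.4° + μN  with W sin 51.4° = 2079 N.
Solving the pair for P and N: P = 2432 N, N = 952.7 N (and f = μN = 247.7 N).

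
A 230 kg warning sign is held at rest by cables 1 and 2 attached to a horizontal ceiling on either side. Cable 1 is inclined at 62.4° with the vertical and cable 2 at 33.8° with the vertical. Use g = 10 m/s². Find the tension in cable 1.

T_1 ≈ 1290 N

Angles from the horizontal: cable 1 is 90° − 62.4° = 27.6°, cable 2 is 90° − 33.8° = 56.2°.
Weight W = 230 × 10 = 2300 N acts straight down.
Horizontal: T_1 cos 27.6° = T_2 cos 56.2°  →  T_2 = 1.593 T_1.
Vertical: T_1 sin 27.6° + T_2 sin 56.2° = 2300.
Substituting the horizontal relation into the vertical equation gives 1.787 T_1 = 2300, so T_1 = 1287 N.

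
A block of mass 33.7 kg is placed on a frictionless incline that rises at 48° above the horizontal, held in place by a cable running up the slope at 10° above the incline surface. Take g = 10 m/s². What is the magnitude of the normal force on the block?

Take axes along and perpendicular to the incline. Weight components: W sin 48° = 250.4 N down-slope, W cos 48° = 225.5 N into the surface.
Along incline: T cos 10° = W sin 48° → T = 254.3 N.
Perpendicular: N = W cos 48° − T sin 10° = 181.3 N.

N ≈ 181 N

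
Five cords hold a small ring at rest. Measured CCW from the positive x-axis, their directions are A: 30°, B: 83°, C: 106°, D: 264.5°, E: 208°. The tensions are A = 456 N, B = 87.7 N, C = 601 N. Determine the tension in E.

Resolve: ΣF_x = 456 cos 30° + 87.7 cos 83° + 601 cos 106° + T_D cos 264.5° + T_E cos 208° = 0.
        ΣF_y = 456 sin 30° + 87.7 sin 83° + 601 sin 106° + T_D sin 264.5° + T_E sin 208° = 0.
The known terms sum to (239.9, 892.8) N, so -0.0958 T_D − 0.8829 T_E = -239.9 and -0.9954 T_D − 0.4695 T_E = -892.8.
Solving simultaneously: T_D = 810.2 N, T_E = 183.8 N.

T_E ≈ 184 N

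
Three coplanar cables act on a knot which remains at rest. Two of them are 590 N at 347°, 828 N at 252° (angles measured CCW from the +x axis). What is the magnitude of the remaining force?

Sum the known components: ΣF_x = 319 N, ΣF_y = -920.2 N.
For equilibrium the remaining force must supply (−ΣF_x, −ΣF_y) = (-319, 920.2) N.
Magnitude = √((-319)² + (920.2)²) = 973.9 N; direction = atan2(920.2, -319) = 109.1°.

F ≈ 974 N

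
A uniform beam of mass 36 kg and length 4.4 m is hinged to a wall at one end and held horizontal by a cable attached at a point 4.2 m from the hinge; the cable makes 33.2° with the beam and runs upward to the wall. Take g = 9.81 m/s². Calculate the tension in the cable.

T ≈ 338 N

Take torques about the hinge: T sin 33.2° · 4.2 = 36×9.81×2.2 = 776.95 N·m.
So T = 776.95 / (0.5476 × 4.2) = 337.84 N.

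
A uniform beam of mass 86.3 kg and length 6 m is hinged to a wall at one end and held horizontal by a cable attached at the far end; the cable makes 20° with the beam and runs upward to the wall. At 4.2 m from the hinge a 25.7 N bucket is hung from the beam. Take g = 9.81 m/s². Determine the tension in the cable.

T ≈ 1290 N

Take torques about the hinge: T sin 20° · 6 = 86.3×9.81×3 + 25.7×4.2 = 2647.7 N·m.
So T = 2647.7 / (0.3420 × 6) = 1290.3 N.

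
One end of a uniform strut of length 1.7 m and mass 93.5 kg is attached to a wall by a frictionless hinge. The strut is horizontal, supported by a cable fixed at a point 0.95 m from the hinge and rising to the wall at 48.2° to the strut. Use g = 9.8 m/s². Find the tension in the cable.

T ≈ 1100 N

Take torques about the hinge: T sin 48.2° · 0.95 = 93.5×9.8×0.85 = 778.86 N·m.
So T = 778.86 / (0.7455 × 0.95) = 1099.8 N.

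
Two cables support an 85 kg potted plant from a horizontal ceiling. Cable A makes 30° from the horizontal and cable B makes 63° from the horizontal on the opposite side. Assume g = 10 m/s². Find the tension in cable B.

Weight W = 85 × 10 = 850 N acts straight down.
Horizontal: T_A cos 30° = T_B cos 63°  →  T_A = 0.5242 T_B.
Vertical: T_A sin 30° + T_B sin 63° = 850.
Substituting the horizontal relation into the vertical equation gives 1.153 T_B = 850, so T_B = 737.1 N.

T_B ≈ 737 N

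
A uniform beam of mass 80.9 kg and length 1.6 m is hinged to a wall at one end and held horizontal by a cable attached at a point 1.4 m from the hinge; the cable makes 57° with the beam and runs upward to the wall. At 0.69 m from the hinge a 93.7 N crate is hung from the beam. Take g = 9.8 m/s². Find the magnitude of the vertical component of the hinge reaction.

Take torques about the hinge: T sin 57° · 1.4 = 80.9×9.8×0.8 + 93.7×0.69 = 698.91 N·m.
So T = 698.91 / (0.8387 × 1.4) = 595.25 N.
ΣF_y = 0: H_y = (80.9×9.8 + 93.7) − T sin 57° = 886.52 − 499.22 = 387.3 N.

|H_y| ≈ 387 N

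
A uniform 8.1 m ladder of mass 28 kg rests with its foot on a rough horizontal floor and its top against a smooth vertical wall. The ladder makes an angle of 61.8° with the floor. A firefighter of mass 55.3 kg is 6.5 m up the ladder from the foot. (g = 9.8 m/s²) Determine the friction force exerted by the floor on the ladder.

Torques about the foot: N_wall · 8.1 sin 61.8° = 28×9.8×4.05 cos 61.8° + 55.3×9.8×6.5 cos 61.8° → N_wall = 306.75 N.
ΣF_x = 0: f_floor = N_wall = 306.75 N.

f ≈ 307 N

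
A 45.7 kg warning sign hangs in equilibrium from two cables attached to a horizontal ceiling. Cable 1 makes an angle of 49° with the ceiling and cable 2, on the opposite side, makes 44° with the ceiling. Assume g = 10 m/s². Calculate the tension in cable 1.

T_1 ≈ 329 N

Weight W = 45.7 × 10 = 457 N acts straight down.
Horizontal: T_1 cos 49° = T_2 cos 44°  →  T_2 = 0.912 T_1.
Vertical: T_1 sin 49° + T_2 sin 44° = 457.
Substituting the horizontal relation into the vertical equation gives 1.388 T_1 = 457, so T_1 = 329.2 N.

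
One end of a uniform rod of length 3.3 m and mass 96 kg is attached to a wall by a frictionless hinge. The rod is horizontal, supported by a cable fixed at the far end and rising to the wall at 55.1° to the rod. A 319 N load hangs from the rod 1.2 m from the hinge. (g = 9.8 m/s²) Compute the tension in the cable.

Take torques about the hinge: T sin 55.1° · 3.3 = 96×9.8×1.65 + 319×1.2 = 1935.1 N·m.
So T = 1935.1 / (0.8202 × 3.3) = 714.99 N.

T ≈ 715 N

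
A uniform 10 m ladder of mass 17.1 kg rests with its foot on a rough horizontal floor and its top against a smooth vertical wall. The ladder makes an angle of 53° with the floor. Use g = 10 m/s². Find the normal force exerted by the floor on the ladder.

N_floor ≈ 171 N

ΣF_y = 0: N_floor = 17.1×10 = 171 N.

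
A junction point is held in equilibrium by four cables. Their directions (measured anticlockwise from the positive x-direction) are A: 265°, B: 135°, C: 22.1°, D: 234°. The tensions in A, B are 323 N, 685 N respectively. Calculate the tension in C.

Resolve: ΣF_x = 323 cos 265° + 685 cos 135° + T_C cos 22.1° + T_D cos 234° = 0.
        ΣF_y = 323 sin 265° + 685 sin 135° + T_C sin 22.1° + T_D sin 234° = 0.
The known terms sum to (-512.5, 162.6) N, so 0.9265 T_C − 0.5878 T_D = 512.5 and 0.3762 T_C − 0.8090 T_D = -162.6.
Solving simultaneously: T_C = 965.5 N, T_D = 650 N.

T_C ≈ 966 N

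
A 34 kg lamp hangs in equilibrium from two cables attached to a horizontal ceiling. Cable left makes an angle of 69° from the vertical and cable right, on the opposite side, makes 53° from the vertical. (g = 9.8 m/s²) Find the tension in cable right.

Angles from the horizontal: cable left is 90° − 69° = 21°, cable right is 90° − 53° = 37°.
Weight W = 34 × 9.8 = 333.2 N acts straight down.
Horizontal: T_left cos 21° = T_right cos 37°  →  T_left = 0.8555 T_right.
Vertical: T_left sin 21° + T_right sin 37° = 333.2.
Substituting the horizontal relation into the vertical equation gives 0.9084 T_right = 333.2, so T_right = 366.8 N.

T_right ≈ 367 N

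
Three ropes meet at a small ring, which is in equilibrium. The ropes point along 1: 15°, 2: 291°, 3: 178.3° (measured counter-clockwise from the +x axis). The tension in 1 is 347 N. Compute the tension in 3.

Resolve: ΣF_x = 347 cos 15° + T_2 cos 291° + T_3 cos 178.3° = 0.
        ΣF_y = 347 sin 15° + T_2 sin 291° + T_3 sin 178.3° = 0.
The known terms sum to (335.2, 89.81) N, so 0.3584 T_2 − 0.9996 T_3 = -335.2 and -0.9336 T_2 + 0.0297 T_3 = -89.81.
Solving simultaneously: T_2 = 108.1 N, T_3 = 374.1 N.

T_3 ≈ 374 N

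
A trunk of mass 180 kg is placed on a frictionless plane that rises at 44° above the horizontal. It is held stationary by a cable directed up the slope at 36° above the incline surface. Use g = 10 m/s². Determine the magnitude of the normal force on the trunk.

N ≈ 386 N

Take axes along and perpendicular to the incline. Weight components: W sin 44° = 1250 N down-slope, W cos 44° = 1295 N into the surface.
Along incline: T cos 36° = W sin 44° → T = 1546 N.
Perpendicular: N = W cos 44° − T sin 36° = 386.4 N.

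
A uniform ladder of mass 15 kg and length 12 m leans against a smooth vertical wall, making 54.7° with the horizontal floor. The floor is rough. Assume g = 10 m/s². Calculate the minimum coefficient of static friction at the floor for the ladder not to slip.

ΣF_y = 0: N_floor = 15×10 = 150 N.
Torques about the foot: N_wall · 12 sin 54.7° = 15×10×6 cos 54.7° → N_wall = 53.103 N.
ΣF_x = 0: f_floor = N_wall = 53.103 N.
μ_min = f_floor / N_floor = 53.103 / 150 = 0.354.

μ_min ≈ 0.354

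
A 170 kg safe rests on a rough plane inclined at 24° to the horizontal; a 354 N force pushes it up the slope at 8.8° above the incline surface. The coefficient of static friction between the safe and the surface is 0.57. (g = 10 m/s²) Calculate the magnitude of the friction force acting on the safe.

Axes along / perpendicular to the incline. W sin 24° = 691.5 N down-slope; W cos 24° = 1553 N into the surface.
Perpendicular: N = W cos 24° − P sin 8.8° = 1553 − 54.16 = 1499 N.
Along incline: P cos 8.8° + f = W sin 24° (friction acts up-slope) → f = 691.5 − 349.8 = 341.6 N.
|f| = 341.6 N ≤ μN = 854.4 N, so the safe is indeed static.

f ≈ 342 N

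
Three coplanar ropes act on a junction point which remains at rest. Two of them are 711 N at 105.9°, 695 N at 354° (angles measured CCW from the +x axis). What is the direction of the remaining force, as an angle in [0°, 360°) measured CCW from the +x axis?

θ ≈ 231°

Sum the known components: ΣF_x = 496.4 N, ΣF_y = 611.2 N.
For equilibrium the remaining force must supply (−ΣF_x, −ΣF_y) = (-496.4, -611.2) N.
Magnitude = √((-496.4)² + (-611.2)²) = 787.4 N; direction = atan2(-611.2, -496.4) = 230.9°.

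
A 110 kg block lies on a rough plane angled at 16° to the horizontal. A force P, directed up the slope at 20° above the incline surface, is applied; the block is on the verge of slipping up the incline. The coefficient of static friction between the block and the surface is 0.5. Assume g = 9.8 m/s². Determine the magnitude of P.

P ≈ 734 N

On the verge of sliding up the incline, friction equals μN and acts down the slope.
Perpendicular: N + P sin 20° = W cos 16° = 1036 N.
Along incline: P cos 20° = W sin 16° + μN  with W sin 16° = 297.1 N.
Solving the pair for P and N: P = 734 N, N = 785.2 N (and f = μN = 392.6 N).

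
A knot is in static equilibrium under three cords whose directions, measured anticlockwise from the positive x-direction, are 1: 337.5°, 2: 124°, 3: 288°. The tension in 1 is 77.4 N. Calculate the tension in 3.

T_3 ≈ 155 N

Resolve: ΣF_x = 77.4 cos 337.5° + T_2 cos 124° + T_3 cos 288° = 0.
        ΣF_y = 77.4 sin 337.5° + T_2 sin 124° + T_3 sin 288° = 0.
The known terms sum to (71.51, -29.62) N, so -0.5592 T_2 + 0.3090 T_3 = -71.51 and 0.8290 T_2 − 0.9511 T_3 = 29.62.
Solving simultaneously: T_2 = 213.5 N, T_3 = 155 N.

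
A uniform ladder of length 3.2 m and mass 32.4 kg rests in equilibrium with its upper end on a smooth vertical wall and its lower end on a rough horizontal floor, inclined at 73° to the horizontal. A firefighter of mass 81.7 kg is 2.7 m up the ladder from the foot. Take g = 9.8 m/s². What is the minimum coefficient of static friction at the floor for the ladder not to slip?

μ_min ≈ 0.228

ΣF_y = 0: N_floor = 32.4×9.8 + 81.7×9.8 = 1118.2 N.
Torques about the foot: N_wall · 3.2 sin 73° = 32.4×9.8×1.6 cos 73° + 81.7×9.8×2.7 cos 73° → N_wall = 255.08 N.
ΣF_x = 0: f_floor = N_wall = 255.08 N.
μ_min = f_floor / N_floor = 255.08 / 1118.2 = 0.2281.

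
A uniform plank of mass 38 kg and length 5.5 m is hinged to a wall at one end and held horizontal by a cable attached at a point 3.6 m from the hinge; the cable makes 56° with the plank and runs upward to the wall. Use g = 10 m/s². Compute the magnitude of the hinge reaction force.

Take torques about the hinge: T sin 56° · 3.6 = 38×10×2.75 = 1045 N·m.
So T = 1045 / (0.8290 × 3.6) = 350.14 N.
ΣF_x = 0: H_x = T cos 56° = 195.79 N.
ΣF_y = 0: H_y = (38×10) − T sin 56° = 380 − 290.28 = 89.722 N.
|H| = √(H_x² + H_y²) = √((195.79)² + (89.722)²) = 215.37 N.

|H| ≈ 215 N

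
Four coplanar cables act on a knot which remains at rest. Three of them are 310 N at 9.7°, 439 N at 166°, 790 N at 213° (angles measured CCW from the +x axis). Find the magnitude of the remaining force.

F ≈ 829 N

Sum the known components: ΣF_x = -782.9 N, ΣF_y = -271.8 N.
For equilibrium the remaining force must supply (−ΣF_x, −ΣF_y) = (782.9, 271.8) N.
Magnitude = √((782.9)² + (271.8)²) = 828.8 N; direction = atan2(271.8, 782.9) = 19.1°.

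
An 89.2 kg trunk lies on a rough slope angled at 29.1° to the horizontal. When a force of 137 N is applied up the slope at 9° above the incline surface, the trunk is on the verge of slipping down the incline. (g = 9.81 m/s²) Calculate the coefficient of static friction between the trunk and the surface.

On the verge of sliding down the incline, friction is at its maximum μN and acts up the slope.
Perpendicular to incline: N = W cos 29.1° − P sin 9° = 764.6 − 21.43 = 743.2 N.
Along incline: P cos 9° + μN = W sin 29.1° → μ = (W sin 29.1° − P cos 9°) / N = 0.3906.

μ ≈ 0.391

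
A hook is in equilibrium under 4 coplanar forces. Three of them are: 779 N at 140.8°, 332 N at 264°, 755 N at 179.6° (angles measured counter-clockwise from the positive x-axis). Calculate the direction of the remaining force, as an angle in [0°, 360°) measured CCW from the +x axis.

θ ≈ 353°

Sum the known components: ΣF_x = -1393 N, ΣF_y = 167.4 N.
For equilibrium the remaining force must supply (−ΣF_x, −ΣF_y) = (1393, -167.4) N.
Magnitude = √((1393)² + (-167.4)²) = 1403 N; direction = atan2(-167.4, 1393) = 353.1°.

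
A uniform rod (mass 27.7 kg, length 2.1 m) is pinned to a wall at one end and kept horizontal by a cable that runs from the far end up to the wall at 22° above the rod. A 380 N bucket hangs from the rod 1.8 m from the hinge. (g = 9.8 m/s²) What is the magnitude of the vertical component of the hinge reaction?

|H_y| ≈ 190 N

Take torques about the hinge: T sin 22° · 2.1 = 27.7×9.8×1.05 + 380×1.8 = 969.03 N·m.
So T = 969.03 / (0.3746 × 2.1) = 1231.8 N.
ΣF_y = 0: H_y = (27.7×9.8 + 380) − T sin 22° = 651.46 − 461.44 = 190.02 N.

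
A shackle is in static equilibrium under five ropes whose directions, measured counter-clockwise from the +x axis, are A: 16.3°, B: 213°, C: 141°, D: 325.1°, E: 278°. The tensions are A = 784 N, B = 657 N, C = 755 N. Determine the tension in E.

T_E ≈ 76.8 N

Resolve: ΣF_x = 784 cos 16.3° + 657 cos 213° + 755 cos 141° + T_D cos 325.1° + T_E cos 278° = 0.
        ΣF_y = 784 sin 16.3° + 657 sin 213° + 755 sin 141° + T_D sin 325.1° + T_E sin 278° = 0.
The known terms sum to (-385.3, 337.4) N, so 0.8202 T_D + 0.1392 T_E = 385.3 and -0.5721 T_D − 0.9903 T_E = -337.4.
Solving simultaneously: T_D = 456.7 N, T_E = 76.79 N.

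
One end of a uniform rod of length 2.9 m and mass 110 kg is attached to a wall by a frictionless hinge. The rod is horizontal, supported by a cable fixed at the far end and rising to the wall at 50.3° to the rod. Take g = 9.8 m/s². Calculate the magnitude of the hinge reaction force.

Take torques about the hinge: T sin 50.3° · 2.9 = 110×9.8×1.45 = 1563.1 N·m.
So T = 1563.1 / (0.7694 × 2.9) = 700.55 N.
ΣF_x = 0: H_x = T cos 50.3° = 447.49 N.
ΣF_y = 0: H_y = (110×9.8) − T sin 50.3° = 1078 − 539 = 539 N.
|H| = √(H_x² + H_y²) = √((447.49)² + (539)²) = 700.55 N.

|H| ≈ 701 N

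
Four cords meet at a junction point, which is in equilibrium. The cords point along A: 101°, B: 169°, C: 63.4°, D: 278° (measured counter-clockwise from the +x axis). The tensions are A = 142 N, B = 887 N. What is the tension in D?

Resolve: ΣF_x = 142 cos 101° + 887 cos 169° + T_C cos 63.4° + T_D cos 278° = 0.
        ΣF_y = 142 sin 101° + 887 sin 169° + T_C sin 63.4° + T_D sin 278° = 0.
The known terms sum to (-897.8, 308.6) N, so 0.4478 T_C + 0.1392 T_D = 897.8 and 0.8942 T_C − 0.9903 T_D = -308.6.
Solving simultaneously: T_C = 1490 N, T_D = 1657 N.

T_D ≈ 1660 N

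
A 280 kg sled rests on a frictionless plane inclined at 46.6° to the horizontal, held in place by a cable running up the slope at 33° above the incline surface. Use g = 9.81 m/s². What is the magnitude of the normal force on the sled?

N ≈ 591 N

Take axes along and perpendicular to the incline. Weight components: W sin 46.6° = 1996 N down-slope, W cos 46.6° = 1887 N into the surface.
Along incline: T cos 33° = W sin 46.6° → T = 2380 N.
Perpendicular: N = W cos 46.6° − T sin 33° = 591.2 N.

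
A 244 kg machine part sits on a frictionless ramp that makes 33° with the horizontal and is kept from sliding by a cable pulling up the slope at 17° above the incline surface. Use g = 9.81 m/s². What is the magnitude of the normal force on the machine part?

Take axes along and perpendicular to the incline. Weight components: W sin 33° = 1304 N down-slope, W cos 33° = 2007 N into the surface.
Along incline: T cos 17° = W sin 33° → T = 1363 N.
Perpendicular: N = W cos 33° − T sin 17° = 1609 N.

N ≈ 1610 N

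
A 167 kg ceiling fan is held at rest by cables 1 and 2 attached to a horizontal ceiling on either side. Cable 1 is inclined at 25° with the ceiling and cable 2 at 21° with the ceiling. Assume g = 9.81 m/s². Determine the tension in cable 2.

Weight W = 167 × 9.81 = 1638 N acts straight down.
Horizontal: T_1 cos 25° = T_2 cos 21°  →  T_1 = 1.03 T_2.
Vertical: T_1 sin 25° + T_2 sin 21° = 1638.
Substituting the horizontal relation into the vertical equation gives 0.7937 T_2 = 1638, so T_2 = 2064 N.

T_2 ≈ 2060 N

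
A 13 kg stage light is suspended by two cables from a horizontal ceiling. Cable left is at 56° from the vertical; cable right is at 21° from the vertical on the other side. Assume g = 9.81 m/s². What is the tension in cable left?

T_left ≈ 46.9 N

Angles from the horizontal: cable left is 90° − 56° = 34°, cable right is 90° − 21° = 69°.
Weight W = 13 × 9.81 = 127.5 N acts straight down.
Horizontal: T_left cos 34° = T_right cos 69°  →  T_right = 2.313 T_left.
Vertical: T_left sin 34° + T_right sin 69° = 127.5.
Substituting the horizontal relation into the vertical equation gives 2.719 T_left = 127.5, so T_left = 46.9 N.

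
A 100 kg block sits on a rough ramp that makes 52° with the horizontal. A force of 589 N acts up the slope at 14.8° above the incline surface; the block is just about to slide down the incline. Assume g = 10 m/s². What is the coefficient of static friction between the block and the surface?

μ ≈ 0.470

On the verge of sliding down the incline, friction is at its maximum μN and acts up the slope.
Perpendicular to incline: N = W cos 52° − P sin 14.8° = 615.7 − 150.5 = 465.2 N.
Along incline: P cos 14.8° + μN = W sin 52° → μ = (W sin 52° − P cos 14.8°) / N = 0.4698.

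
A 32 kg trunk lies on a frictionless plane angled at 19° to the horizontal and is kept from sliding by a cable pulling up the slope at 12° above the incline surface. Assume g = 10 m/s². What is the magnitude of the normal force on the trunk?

Take axes along and perpendicular to the incline. Weight components: W sin 19° = 104.2 N down-slope, W cos 19° = 302.6 N into the surface.
Along incline: T cos 12° = W sin 19° → T = 106.5 N.
Perpendicular: N = W cos 19° − T sin 12° = 280.4 N.

N ≈ 280 N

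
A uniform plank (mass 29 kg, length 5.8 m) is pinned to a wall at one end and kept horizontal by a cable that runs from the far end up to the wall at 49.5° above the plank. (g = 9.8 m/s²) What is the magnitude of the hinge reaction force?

Take torques about the hinge: T sin 49.5° · 5.8 = 29×9.8×2.9 = 824.18 N·m.
So T = 824.18 / (0.7604 × 5.8) = 186.87 N.
ΣF_x = 0: H_x = T cos 49.5° = 121.36 N.
ΣF_y = 0: H_y = (29×9.8) − T sin 49.5° = 284.2 − 142.1 = 142.1 N.
|H| = √(H_x² + H_y²) = √((121.36)² + (142.1)²) = 186.87 N.

|H| ≈ 187 N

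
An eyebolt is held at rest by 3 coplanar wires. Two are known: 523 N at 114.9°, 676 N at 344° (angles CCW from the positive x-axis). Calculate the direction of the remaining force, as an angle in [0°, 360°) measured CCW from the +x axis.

θ ≈ 214°

Sum the known components: ΣF_x = 429.6 N, ΣF_y = 288.1 N.
For equilibrium the remaining force must supply (−ΣF_x, −ΣF_y) = (-429.6, -288.1) N.
Magnitude = √((-429.6)² + (-288.1)²) = 517.2 N; direction = atan2(-288.1, -429.6) = 213.8°.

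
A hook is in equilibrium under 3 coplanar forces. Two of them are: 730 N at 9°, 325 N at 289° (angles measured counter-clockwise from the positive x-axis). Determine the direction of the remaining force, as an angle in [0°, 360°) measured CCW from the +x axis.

θ ≈ 167°

Sum the known components: ΣF_x = 826.8 N, ΣF_y = -193.1 N.
For equilibrium the remaining force must supply (−ΣF_x, −ΣF_y) = (-826.8, 193.1) N.
Magnitude = √((-826.8)² + (193.1)²) = 849.1 N; direction = atan2(193.1, -826.8) = 166.9°.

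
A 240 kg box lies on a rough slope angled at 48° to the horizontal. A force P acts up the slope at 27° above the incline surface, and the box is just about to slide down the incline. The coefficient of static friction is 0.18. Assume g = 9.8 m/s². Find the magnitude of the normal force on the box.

N ≈ 752 N

On the verge of sliding down the incline, friction equals μN and acts up the slope.
Perpendicular: N + P sin 27° = W cos 48° = 1574 N.
Along incline: P cos 27° + μN = W sin 48° with W sin 48° = 1748 N.
Solving the pair for P and N: P = 1810 N, N = 752.2 N (and f = μN = 135.4 N).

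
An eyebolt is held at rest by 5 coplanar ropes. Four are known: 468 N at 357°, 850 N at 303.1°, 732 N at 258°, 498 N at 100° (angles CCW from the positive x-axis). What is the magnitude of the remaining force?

Sum the known components: ΣF_x = 692.9 N, ΣF_y = -962.1 N.
For equilibrium the remaining force must supply (−ΣF_x, −ΣF_y) = (-692.9, 962.1) N.
Magnitude = √((-692.9)² + (962.1)²) = 1186 N; direction = atan2(962.1, -692.9) = 125.8°.

F ≈ 1190 N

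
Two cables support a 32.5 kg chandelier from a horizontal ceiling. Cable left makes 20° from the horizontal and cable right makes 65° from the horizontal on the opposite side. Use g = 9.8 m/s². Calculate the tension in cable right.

T_right ≈ 300 N

Weight W = 32.5 × 9.8 = 318.5 N acts straight down.
Horizontal: T_left cos 20° = T_right cos 65°  →  T_left = 0.4497 T_right.
Vertical: T_left sin 20° + T_right sin 65° = 318.5.
Substituting the horizontal relation into the vertical equation gives 1.06 T_right = 318.5, so T_right = 300.4 N.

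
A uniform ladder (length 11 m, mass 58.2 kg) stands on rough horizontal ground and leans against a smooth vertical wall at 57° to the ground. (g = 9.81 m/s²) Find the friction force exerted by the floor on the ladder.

Torques about the foot: N_wall · 11 sin 57° = 58.2×9.81×5.5 cos 57° → N_wall = 185.39 N.
ΣF_x = 0: f_floor = N_wall = 185.39 N.

f ≈ 185 N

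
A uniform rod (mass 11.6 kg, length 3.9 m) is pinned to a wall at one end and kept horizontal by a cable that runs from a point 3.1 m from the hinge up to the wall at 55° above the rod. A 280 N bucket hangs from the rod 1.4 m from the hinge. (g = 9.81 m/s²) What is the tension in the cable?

Take torques about the hinge: T sin 55° · 3.1 = 11.6×9.81×1.95 + 280×1.4 = 613.9 N·m.
So T = 613.9 / (0.8192 × 3.1) = 241.75 N.

T ≈ 242 N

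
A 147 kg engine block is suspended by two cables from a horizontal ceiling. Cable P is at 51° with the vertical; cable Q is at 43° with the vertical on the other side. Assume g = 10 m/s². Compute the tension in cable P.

T_P ≈ 1000 N

Angles from the horizontal: cable P is 90° − 51° = 39°, cable Q is 90° − 43° = 47°.
Weight W = 147 × 10 = 1470 N acts straight down.
Horizontal: T_P cos 39° = T_Q cos 47°  →  T_Q = 1.14 T_P.
Vertical: T_P sin 39° + T_Q sin 47° = 1470.
Substituting the horizontal relation into the vertical equation gives 1.463 T_P = 1470, so T_P = 1005 N.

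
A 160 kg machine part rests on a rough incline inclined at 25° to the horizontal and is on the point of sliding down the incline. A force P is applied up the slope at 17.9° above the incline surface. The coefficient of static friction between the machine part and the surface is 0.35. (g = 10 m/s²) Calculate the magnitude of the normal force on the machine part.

N ≈ 1390 N

On the verge of sliding down the incline, friction equals μN and acts up the slope.
Perpendicular: N + P sin 17.9° = W cos 25° = 1450 N.
Along incline: P cos 17.9° + μN = W sin 25° with W sin 25° = 676.2 N.
Solving the pair for P and N: P = 199.8 N, N = 1389 N (and f = μN = 486 N).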